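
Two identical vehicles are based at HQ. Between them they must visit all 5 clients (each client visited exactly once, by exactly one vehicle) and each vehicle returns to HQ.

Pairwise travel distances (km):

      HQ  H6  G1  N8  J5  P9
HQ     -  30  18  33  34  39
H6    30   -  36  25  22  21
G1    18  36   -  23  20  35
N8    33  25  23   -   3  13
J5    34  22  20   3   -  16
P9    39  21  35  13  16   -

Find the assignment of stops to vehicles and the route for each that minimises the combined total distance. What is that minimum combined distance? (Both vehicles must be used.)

There are 2^4 − 1 = 15 ways to divide the 5 stops into two non-empty groups. For each, the best each vehicle can do is its own shortest tour through its group:
  {H6} + {G1, N8, J5, P9}: 60 + 93 = 153
  {G1} + {H6, N8, J5, P9}: 36 + 101 = 137
  {H6, G1} + {N8, J5, P9}: 84 + 89 = 173
  {N8} + {H6, G1, J5, P9}: 66 + 105 = 171
  {H6, N8} + {G1, J5, P9}: 88 + 93 = 181
  {G1, N8} + {H6, J5, P9}: 74 + 101 = 175
  … (15 splits in total)
Best: vehicle 1 HQ → G1 → HQ = 36; vehicle 2 HQ → H6 → P9 → N8 → J5 → HQ = 101; combined 137.

Minimum combined distance: 137 km.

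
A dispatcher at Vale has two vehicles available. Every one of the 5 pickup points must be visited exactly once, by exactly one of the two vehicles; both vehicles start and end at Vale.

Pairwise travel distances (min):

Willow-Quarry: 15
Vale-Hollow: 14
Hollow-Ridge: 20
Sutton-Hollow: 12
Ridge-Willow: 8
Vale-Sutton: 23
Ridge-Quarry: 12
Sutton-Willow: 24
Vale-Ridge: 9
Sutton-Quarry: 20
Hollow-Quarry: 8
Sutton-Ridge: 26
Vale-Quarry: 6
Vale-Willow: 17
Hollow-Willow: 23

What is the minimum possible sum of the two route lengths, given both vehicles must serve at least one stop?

Minimum combined distance: 79 min.

Check every non-empty split of the stops between the two vehicles; for each half take its own optimal tour:
  {Sutton} + {Hollow, Ridge, Willow, Quarry}: 46 + 54 = 100
  {Hollow} + {Sutton, Ridge, Willow, Quarry}: 28 + 67 = 95
  {Sutton, Hollow} + {Ridge, Willow, Quarry}: 49 + 38 = 87
  {Ridge} + {Sutton, Hollow, Willow, Quarry}: 18 + 67 = 85
  {Sutton, Ridge} + {Hollow, Willow, Quarry}: 58 + 54 = 112
  {Hollow, Ridge} + {Sutton, Willow, Quarry}: 43 + 67 = 110
  … (15 splits in total)
  {Sutton, Hollow, Ridge, Willow} + {Quarry}: 67 + 12 = 79  ← best
Best: vehicle 1 Vale → Hollow → Sutton → Willow → Ridge → Vale = 67; vehicle 2 Vale → Quarry → Vale = 12; combined 79.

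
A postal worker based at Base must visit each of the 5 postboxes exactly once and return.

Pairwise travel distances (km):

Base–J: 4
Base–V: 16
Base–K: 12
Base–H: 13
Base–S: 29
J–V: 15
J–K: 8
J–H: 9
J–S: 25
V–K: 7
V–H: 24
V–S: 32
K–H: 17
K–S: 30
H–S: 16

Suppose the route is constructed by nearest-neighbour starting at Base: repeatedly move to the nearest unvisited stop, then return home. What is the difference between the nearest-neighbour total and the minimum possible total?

Base: J=4, K=12, H=13, V=16, S=29 ⇒ J
J: K=8, H=9, V=15, S=25 ⇒ K
K: V=7, H=17, S=30 ⇒ V
V: H=24, S=32 ⇒ H
H: S=16 ⇒ S
NN route Base → J → K → V → H → S → Base costs 88.
Optimal: Base → J → K → V → S → H → Base costs 80 (by enumerating all 60 distinct tours).
Excess = 88 − 80 = 8.

The nearest-neighbour route is 8 km longer than optimal.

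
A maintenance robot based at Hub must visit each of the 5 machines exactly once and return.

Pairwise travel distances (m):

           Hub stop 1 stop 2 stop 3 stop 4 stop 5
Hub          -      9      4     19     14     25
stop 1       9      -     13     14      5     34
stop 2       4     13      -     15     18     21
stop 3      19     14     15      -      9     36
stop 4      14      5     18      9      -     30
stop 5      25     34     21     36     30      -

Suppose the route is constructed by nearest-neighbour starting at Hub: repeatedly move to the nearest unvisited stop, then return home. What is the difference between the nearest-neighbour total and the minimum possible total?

Hub: stop 2=4, stop 1=9, stop 4=14, stop 3=19, stop 5=25 ⇒ stop 2
stop 2: stop 1=13, stop 3=15, stop 4=18, stop 5=21 ⇒ stop 1
stop 1: stop 4=5, stop 3=14, stop 5=34 ⇒ stop 4
stop 4: stop 3=9, stop 5=30 ⇒ stop 3
stop 3: stop 5=36 ⇒ stop 5
NN route Hub → stop 2 → stop 1 → stop 4 → stop 3 → stop 5 → Hub costs 92.
Optimal: Hub → stop 1 → stop 4 → stop 3 → stop 2 → stop 5 → Hub costs 84 (by enumerating all 60 distinct tours).
Excess = 92 − 84 = 8.

8 m longer than the optimal tour.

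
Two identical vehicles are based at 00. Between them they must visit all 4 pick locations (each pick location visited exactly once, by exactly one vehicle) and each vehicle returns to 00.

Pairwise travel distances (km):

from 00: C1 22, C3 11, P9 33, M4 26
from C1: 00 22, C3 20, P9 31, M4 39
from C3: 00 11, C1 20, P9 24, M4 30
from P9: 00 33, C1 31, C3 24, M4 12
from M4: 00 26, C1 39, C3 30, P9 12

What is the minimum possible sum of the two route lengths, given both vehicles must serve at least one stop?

Try each way of splitting the stops between the two vehicles (each non-empty) and, for each split, find the best tour for each vehicle:
  {C1} + {C3, P9, M4}: 44 + 73 = 117
  {C3} + {C1, P9, M4}: 22 + 91 = 113
  {C1, C3} + {P9, M4}: 53 + 71 = 124
  {P9} + {C1, C3, M4}: 66 + 96 = 162
  {C1, P9} + {C3, M4}: 86 + 67 = 153
  {C3, P9} + {C1, M4}: 68 + 87 = 155
  … (7 splits in total)
Best: vehicle 1 00 → C3 → 00 = 22; vehicle 2 00 → C1 → P9 → M4 → 00 = 91; combined 113.

Minimum combined distance: 113 km.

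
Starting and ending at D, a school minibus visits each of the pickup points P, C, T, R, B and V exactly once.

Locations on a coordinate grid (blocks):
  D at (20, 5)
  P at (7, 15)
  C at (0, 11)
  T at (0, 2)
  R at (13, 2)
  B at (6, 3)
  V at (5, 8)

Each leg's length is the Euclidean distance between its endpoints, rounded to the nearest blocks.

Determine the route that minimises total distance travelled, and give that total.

59 blocks — the shortest possible round trip.

D-P-C-T-R-B-V-D: 16+8+9+13+7+5+15 = 73
D-P-C-T-R-V-B-D: 16+8+9+13+10+5+14 = 75
D-P-C-T-B-R-V-D: 16+8+9+6+7+10+15 = 71
D-P-C-T-B-V-R-D: 16+8+9+6+5+10+8 = 62
D-P-C-T-V-R-B-D: 16+8+9+8+10+7+14 = 72
D-P-C-T-V-B-R-D: 16+8+9+8+5+7+8 = 61
D-P-C-R-T-B-V-D: 16+8+16+13+6+5+15 = 79
D-P-C-R-T-V-B-D: 16+8+16+13+8+5+14 = 80
… (352 more)
D-P-C-V-T-B-R-D: 16+8+6+8+6+7+8 = 59  ← best
The minimum is 59.
One optimal route: D → P → C → V → T → B → R → D (or its reverse).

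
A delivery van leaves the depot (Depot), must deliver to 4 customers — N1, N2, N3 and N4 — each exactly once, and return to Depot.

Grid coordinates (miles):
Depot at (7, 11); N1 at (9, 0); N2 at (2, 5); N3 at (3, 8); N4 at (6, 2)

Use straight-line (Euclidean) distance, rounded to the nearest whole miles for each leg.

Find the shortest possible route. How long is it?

With 4 stops there are 4!/2 = 12 distinct round trips (a route and its reverse cost the same).
Depot→N1→N2→N3→N4→Depot: 11+9+3+7+9 = 39
Depot→N1→N2→N4→N3→Depot: 11+9+5+7+5 = 37
Depot→N1→N3→N2→N4→Depot: 11+10+3+5+9 = 38
Depot→N1→N3→N4→N2→Depot: 11+10+7+5+8 = 41
Depot→N1→N4→N2→N3→Depot: 11+4+5+3+5 = 28
Depot→N1→N4→N3→N2→Depot: 11+4+7+3+8 = 33
Depot→N2→N1→N3→N4→Depot: 8+9+10+7+9 = 43
Depot→N2→N1→N4→N3→Depot: 8+9+4+7+5 = 33
Depot→N2→N3→N1→N4→Depot: 8+3+10+4+9 = 34
Depot→N2→N4→N1→N3→Depot: 8+5+4+10+5 = 32
Depot→N3→N1→N2→N4→Depot: 5+10+9+5+9 = 38
Depot→N3→N2→N1→N4→Depot: 5+3+9+4+9 = 30
The minimum is 28.
One optimal route: Depot → N1 → N4 → N2 → N3 → Depot (or its reverse).

Shortest round trip = 28 miles.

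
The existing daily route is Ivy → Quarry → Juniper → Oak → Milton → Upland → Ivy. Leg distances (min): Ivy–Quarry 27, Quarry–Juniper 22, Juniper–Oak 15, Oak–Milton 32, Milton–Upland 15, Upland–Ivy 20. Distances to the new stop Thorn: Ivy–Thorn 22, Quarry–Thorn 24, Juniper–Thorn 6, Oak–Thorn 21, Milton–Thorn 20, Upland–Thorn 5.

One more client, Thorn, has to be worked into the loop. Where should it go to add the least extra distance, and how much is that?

Insertion cost between consecutive stops i–j is d(i,Thorn) + d(Thorn,j) − d(i,j):
  between Ivy and Quarry: 22 + 24 − 27 = 19
  between Quarry and Juniper: 24 + 6 − 22 = 8
  between Juniper and Oak: 6 + 21 − 15 = 12
  between Oak and Milton: 21 + 20 − 32 = 9
  between Milton and Upland: 20 + 5 − 15 = 10
  between Upland and Ivy: 5 + 22 − 20 = 7
Cheapest insertion is between Upland and Ivy, adding 7.
New total = 131 + 7 = 138.

Minimum extra distance: 7 min, inserting Thorn between Upland and Ivy.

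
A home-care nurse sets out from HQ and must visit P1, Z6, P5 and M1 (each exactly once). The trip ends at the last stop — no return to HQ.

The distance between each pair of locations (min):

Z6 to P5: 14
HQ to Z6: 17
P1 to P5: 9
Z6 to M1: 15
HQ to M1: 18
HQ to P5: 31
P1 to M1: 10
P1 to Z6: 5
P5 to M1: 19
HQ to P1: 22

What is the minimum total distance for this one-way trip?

There are 4! = 24 possible orderings.
HQ → P1 → Z6 → P5 → M1: 22+5+14+19 = 60
HQ → P1 → Z6 → M1 → P5: 22+5+15+19 = 61
HQ → P1 → P5 → Z6 → M1: 22+9+14+15 = 60
HQ → P1 → P5 → M1 → Z6: 22+9+19+15 = 65
HQ → P1 → M1 → Z6 → P5: 22+10+15+14 = 61
HQ → P1 → M1 → P5 → Z6: 22+10+19+14 = 65
HQ → Z6 → P1 → P5 → M1: 17+5+9+19 = 50
HQ → Z6 → P1 → M1 → P5: 17+5+10+19 = 51
HQ → Z6 → P5 → P1 → M1: 17+14+9+10 = 50
HQ → Z6 → P5 → M1 → P1: 17+14+19+10 = 60
HQ → Z6 → M1 → P1 → P5: 17+15+10+9 = 51
HQ → Z6 → M1 → P5 → P1: 17+15+19+9 = 60
HQ → P5 → P1 → Z6 → M1: 31+9+5+15 = 60
HQ → P5 → P1 → M1 → Z6: 31+9+10+15 = 65
… (10 more)
HQ → M1 → P1 → Z6 → P5: 18+10+5+14 = 47  ← best
The minimum is 47.
One shortest path: HQ → M1 → P1 → Z6 → P5.

47 min — the minimum one-way total.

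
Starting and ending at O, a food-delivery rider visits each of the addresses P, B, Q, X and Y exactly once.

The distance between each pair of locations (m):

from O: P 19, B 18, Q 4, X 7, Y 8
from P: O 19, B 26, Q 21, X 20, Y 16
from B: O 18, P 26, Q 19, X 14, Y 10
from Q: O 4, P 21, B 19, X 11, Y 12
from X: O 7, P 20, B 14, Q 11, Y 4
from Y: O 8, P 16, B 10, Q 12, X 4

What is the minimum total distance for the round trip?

O-P-B-Q-X-Y-O: 19+26+19+11+4+8 = 87
O-P-B-Q-Y-X-O: 19+26+19+12+4+7 = 87
O-P-B-X-Q-Y-O: 19+26+14+11+12+8 = 90
O-P-B-X-Y-Q-O: 19+26+14+4+12+4 = 79
O-P-B-Y-Q-X-O: 19+26+10+12+11+7 = 85
O-P-B-Y-X-Q-O: 19+26+10+4+11+4 = 74
O-P-Q-B-X-Y-O: 19+21+19+14+4+8 = 85
O-P-Q-B-Y-X-O: 19+21+19+10+4+7 = 80
O-P-Q-X-B-Y-O: 19+21+11+14+10+8 = 83
O-P-Q-X-Y-B-O: 19+21+11+4+10+18 = 83
O-P-Q-Y-B-X-O: 19+21+12+10+14+7 = 83
O-P-Q-Y-X-B-O: 19+21+12+4+14+18 = 88
O-P-X-B-Q-Y-O: 19+20+14+19+12+8 = 92
O-P-X-B-Y-Q-O: 19+20+14+10+12+4 = 79
… (46 more)
O-Q-P-B-Y-X-O: 4+21+26+10+4+7 = 72  ← best
The minimum is 72.
One optimal route: O → Q → P → B → Y → X → O (or its reverse).

Shortest round trip = 72 m.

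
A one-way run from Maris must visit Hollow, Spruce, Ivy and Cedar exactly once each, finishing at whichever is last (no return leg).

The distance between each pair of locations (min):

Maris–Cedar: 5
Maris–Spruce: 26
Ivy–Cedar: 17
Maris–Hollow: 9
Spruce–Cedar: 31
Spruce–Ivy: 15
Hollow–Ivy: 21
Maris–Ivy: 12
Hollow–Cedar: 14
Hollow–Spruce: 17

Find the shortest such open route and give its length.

There are 4! = 24 possible orderings.
Maris - Hollow - Spruce - Ivy - Cedar: 9+17+15+17 = 58
Maris - Hollow - Spruce - Cedar - Ivy: 9+17+31+17 = 74
Maris - Hollow - Ivy - Spruce - Cedar: 9+21+15+31 = 76
Maris - Hollow - Ivy - Cedar - Spruce: 9+21+17+31 = 78
Maris - Hollow - Cedar - Spruce - Ivy: 9+14+31+15 = 69
Maris - Hollow - Cedar - Ivy - Spruce: 9+14+17+15 = 55
Maris - Spruce - Hollow - Ivy - Cedar: 26+17+21+17 = 81
Maris - Spruce - Hollow - Cedar - Ivy: 26+17+14+17 = 74
Maris - Spruce - Ivy - Hollow - Cedar: 26+15+21+14 = 76
Maris - Spruce - Ivy - Cedar - Hollow: 26+15+17+14 = 72
Maris - Spruce - Cedar - Hollow - Ivy: 26+31+14+21 = 92
Maris - Spruce - Cedar - Ivy - Hollow: 26+31+17+21 = 95
Maris - Ivy - Hollow - Spruce - Cedar: 12+21+17+31 = 81
Maris - Ivy - Hollow - Cedar - Spruce: 12+21+14+31 = 78
… (10 more)
Maris - Cedar - Hollow - Spruce - Ivy: 5+14+17+15 = 51  ← best
The minimum is 51.
One shortest path: Maris → Cedar → Hollow → Spruce → Ivy.

Minimum one-way distance = 51 min.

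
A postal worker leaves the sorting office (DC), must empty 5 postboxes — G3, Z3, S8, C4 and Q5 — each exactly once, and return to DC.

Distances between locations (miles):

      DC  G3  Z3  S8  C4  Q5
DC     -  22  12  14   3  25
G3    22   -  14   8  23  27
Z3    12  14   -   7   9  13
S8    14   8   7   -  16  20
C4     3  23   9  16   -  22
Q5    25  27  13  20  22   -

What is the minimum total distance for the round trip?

Minimum total distance: 74 miles.

DC → G3 → Z3 → S8 → C4 → Q5 → DC: 22+14+7+16+22+25 = 106
DC → G3 → Z3 → S8 → Q5 → C4 → DC: 22+14+7+20+22+3 = 88
DC → G3 → Z3 → C4 → S8 → Q5 → DC: 22+14+9+16+20+25 = 106
DC → G3 → Z3 → C4 → Q5 → S8 → DC: 22+14+9+22+20+14 = 101
DC → G3 → Z3 → Q5 → S8 → C4 → DC: 22+14+13+20+16+3 = 88
DC → G3 → Z3 → Q5 → C4 → S8 → DC: 22+14+13+22+16+14 = 101
DC → G3 → S8 → Z3 → C4 → Q5 → DC: 22+8+7+9+22+25 = 93
DC → G3 → S8 → Z3 → Q5 → C4 → DC: 22+8+7+13+22+3 = 75
DC → G3 → S8 → C4 → Z3 → Q5 → DC: 22+8+16+9+13+25 = 93
DC → G3 → S8 → C4 → Q5 → Z3 → DC: 22+8+16+22+13+12 = 93
DC → G3 → S8 → Q5 → Z3 → C4 → DC: 22+8+20+13+9+3 = 75
DC → G3 → S8 → Q5 → C4 → Z3 → DC: 22+8+20+22+9+12 = 93
DC → G3 → C4 → Z3 → S8 → Q5 → DC: 22+23+9+7+20+25 = 106
DC → G3 → C4 → Z3 → Q5 → S8 → DC: 22+23+9+13+20+14 = 101
… (46 more)
DC → S8 → G3 → Z3 → Q5 → C4 → DC: 14+8+14+13+22+3 = 74  ← best
The minimum is 74.
One optimal route: DC → S8 → G3 → Z3 → Q5 → C4 → DC (or its reverse).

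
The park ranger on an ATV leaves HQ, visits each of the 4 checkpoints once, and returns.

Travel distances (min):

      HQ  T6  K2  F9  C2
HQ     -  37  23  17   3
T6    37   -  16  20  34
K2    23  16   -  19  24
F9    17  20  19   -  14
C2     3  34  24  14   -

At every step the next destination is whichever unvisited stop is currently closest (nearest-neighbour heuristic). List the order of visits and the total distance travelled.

Total distance 89 min via the nearest-neighbour route HQ → C2 → F9 → K2 → T6 → HQ.

At HQ the remaining stops are C2 3, F9 17, K2 23, T6 37; go to C2.
At C2 the remaining stops are F9 14, K2 24, T6 34; go to F9.
At F9 the remaining stops are K2 19, T6 20; go to K2.
At K2 the remaining stops are T6 16; go to T6.
Return T6→HQ: 37.
Total = 3 + 14 + 19 + 16 + 37 = 89.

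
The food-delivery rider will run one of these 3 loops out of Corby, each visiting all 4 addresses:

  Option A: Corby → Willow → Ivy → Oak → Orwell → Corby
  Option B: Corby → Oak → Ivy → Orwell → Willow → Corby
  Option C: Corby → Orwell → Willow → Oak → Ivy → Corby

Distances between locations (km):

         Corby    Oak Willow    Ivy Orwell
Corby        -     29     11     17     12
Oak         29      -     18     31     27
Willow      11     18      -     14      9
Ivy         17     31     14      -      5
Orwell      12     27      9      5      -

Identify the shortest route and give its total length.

Option A: 11 + 14 + 31 + 27 + 12 = 95
Option B: 29 + 31 + 5 + 9 + 11 = 85
Option C: 12 + 9 + 18 + 31 + 17 = 87

Shortest is Option B, total 85 km.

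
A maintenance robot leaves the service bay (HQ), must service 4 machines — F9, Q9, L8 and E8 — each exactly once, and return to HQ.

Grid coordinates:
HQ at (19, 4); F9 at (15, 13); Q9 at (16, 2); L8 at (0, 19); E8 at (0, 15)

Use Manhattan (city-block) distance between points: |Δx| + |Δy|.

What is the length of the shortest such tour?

72 — the shortest possible round trip.

There are 12 distinct closed tours to check (reversals are equivalent).
HQ-F9-Q9-L8-E8-HQ: 13+12+33+4+30 = 92
HQ-F9-Q9-E8-L8-HQ: 13+12+29+4+34 = 92
HQ-F9-L8-Q9-E8-HQ: 13+21+33+29+30 = 126
HQ-F9-L8-E8-Q9-HQ: 13+21+4+29+5 = 72
HQ-F9-E8-Q9-L8-HQ: 13+17+29+33+34 = 126
HQ-F9-E8-L8-Q9-HQ: 13+17+4+33+5 = 72
HQ-Q9-F9-L8-E8-HQ: 5+12+21+4+30 = 72
HQ-Q9-F9-E8-L8-HQ: 5+12+17+4+34 = 72
HQ-Q9-L8-F9-E8-HQ: 5+33+21+17+30 = 106
HQ-Q9-E8-F9-L8-HQ: 5+29+17+21+34 = 106
HQ-L8-F9-Q9-E8-HQ: 34+21+12+29+30 = 126
HQ-L8-Q9-F9-E8-HQ: 34+33+12+17+30 = 126
The minimum is 72.
One optimal route: HQ → F9 → L8 → E8 → Q9 → HQ (or its reverse).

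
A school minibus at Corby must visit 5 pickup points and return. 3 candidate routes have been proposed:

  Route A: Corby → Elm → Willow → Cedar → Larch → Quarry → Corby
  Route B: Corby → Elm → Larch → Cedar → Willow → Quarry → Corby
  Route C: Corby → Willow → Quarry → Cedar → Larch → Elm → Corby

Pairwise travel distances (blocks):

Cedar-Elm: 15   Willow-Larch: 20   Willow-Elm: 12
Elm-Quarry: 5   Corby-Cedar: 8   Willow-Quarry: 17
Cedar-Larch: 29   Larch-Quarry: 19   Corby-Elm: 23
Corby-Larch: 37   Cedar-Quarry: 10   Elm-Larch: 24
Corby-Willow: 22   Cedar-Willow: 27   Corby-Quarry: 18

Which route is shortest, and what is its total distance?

Shortest is Route C, total 125 blocks.

Route A: 23 + 12 + 27 + 29 + 19 + 18 = 128
Route B: 23 + 24 + 29 + 27 + 17 + 18 = 138
Route C: 22 + 17 + 10 + 29 + 24 + 23 = 125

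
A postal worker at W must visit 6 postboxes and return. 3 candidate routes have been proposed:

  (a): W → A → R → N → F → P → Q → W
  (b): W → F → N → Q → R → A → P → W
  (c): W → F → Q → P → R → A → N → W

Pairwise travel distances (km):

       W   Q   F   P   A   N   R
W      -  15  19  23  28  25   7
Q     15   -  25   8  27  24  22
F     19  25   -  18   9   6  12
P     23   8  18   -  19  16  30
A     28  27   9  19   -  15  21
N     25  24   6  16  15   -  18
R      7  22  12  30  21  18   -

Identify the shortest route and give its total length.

114 km — (a) is the shortest.

(a): 28 + 21 + 18 + 6 + 18 + 8 + 15 = 114
(b): 19 + 6 + 24 + 22 + 21 + 19 + 23 = 134
(c): 19 + 25 + 8 + 30 + 21 + 15 + 25 = 143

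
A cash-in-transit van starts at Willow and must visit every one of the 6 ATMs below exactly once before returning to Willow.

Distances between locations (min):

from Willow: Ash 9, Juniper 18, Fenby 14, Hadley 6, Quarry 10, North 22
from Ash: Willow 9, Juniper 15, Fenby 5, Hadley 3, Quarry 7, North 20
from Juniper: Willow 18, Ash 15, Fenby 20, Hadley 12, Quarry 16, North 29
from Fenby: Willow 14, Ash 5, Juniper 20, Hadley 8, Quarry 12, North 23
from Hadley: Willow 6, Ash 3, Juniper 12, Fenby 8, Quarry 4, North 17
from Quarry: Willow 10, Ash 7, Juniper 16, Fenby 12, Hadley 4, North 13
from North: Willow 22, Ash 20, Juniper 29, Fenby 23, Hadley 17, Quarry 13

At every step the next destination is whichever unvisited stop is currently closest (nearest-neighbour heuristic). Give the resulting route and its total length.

From Willow: distances to unvisited — Hadley=6, Ash=9, Quarry=10, Fenby=14, Juniper=18, North=22. Nearest is Hadley (6).
From Hadley: distances to unvisited — Ash=3, Quarry=4, Fenby=8, Juniper=12, North=17. Nearest is Ash (3).
From Ash: distances to unvisited — Fenby=5, Quarry=7, Juniper=15, North=20. Nearest is Fenby (5).
From Fenby: distances to unvisited — Quarry=12, Juniper=20, North=23. Nearest is Quarry (12).
From Quarry: distances to unvisited — North=13, Juniper=16. Nearest is North (13).
From North: distances to unvisited — Juniper=29. Nearest is Juniper (29).
Return Juniper→Willow: 18.
Total = 6 + 3 + 5 + 12 + 13 + 29 + 18 = 86.

86 min along Willow → Hadley → Ash → Fenby → Quarry → North → Juniper → Willow.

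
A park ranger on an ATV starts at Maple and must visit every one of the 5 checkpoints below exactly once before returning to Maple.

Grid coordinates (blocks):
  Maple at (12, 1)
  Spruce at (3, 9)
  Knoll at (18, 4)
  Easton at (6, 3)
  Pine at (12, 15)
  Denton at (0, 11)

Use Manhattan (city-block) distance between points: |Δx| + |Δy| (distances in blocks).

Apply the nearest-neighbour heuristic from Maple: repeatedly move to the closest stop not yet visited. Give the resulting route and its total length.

From Maple: distances to unvisited — Easton=8, Knoll=9, Pine=14, Spruce=17, Denton=22. Nearest is Easton (8).
From Easton: distances to unvisited — Spruce=9, Knoll=13, Denton=14, Pine=18. Nearest is Spruce (9).
From Spruce: distances to unvisited — Denton=5, Pine=15, Knoll=20. Nearest is Denton (5).
From Denton: distances to unvisited — Pine=16, Knoll=25. Nearest is Pine (16).
From Pine: distances to unvisited — Knoll=17. Nearest is Knoll (17).
Return Knoll→Maple: 9.
Total = 8 + 9 + 5 + 16 + 17 + 9 = 64.

Nearest-neighbour total = 64 blocks; route Maple → Easton → Spruce → Denton → Pine → Knoll → Maple.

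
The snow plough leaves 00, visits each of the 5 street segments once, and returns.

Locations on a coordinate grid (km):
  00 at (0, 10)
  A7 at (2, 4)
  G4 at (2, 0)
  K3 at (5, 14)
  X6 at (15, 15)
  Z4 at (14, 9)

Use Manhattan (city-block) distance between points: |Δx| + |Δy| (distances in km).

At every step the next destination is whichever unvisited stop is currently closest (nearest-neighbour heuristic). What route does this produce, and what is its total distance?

Nearest-neighbour total = 62 km; route 00 → A7 → G4 → K3 → X6 → Z4 → 00.

00 → [A7:8 / K3:9 / G4:12 / Z4:15 / X6:20] → A7 (8)
A7 → [G4:4 / K3:13 / Z4:17 / X6:24] → G4 (4)
G4 → [K3:17 / Z4:21 / X6:28] → K3 (17)
K3 → [X6:11 / Z4:14] → X6 (11)
X6 → [Z4:7] → Z4 (7)
Return Z4→00: 15.
Total = 8 + 4 + 17 + 11 + 7 + 15 = 62.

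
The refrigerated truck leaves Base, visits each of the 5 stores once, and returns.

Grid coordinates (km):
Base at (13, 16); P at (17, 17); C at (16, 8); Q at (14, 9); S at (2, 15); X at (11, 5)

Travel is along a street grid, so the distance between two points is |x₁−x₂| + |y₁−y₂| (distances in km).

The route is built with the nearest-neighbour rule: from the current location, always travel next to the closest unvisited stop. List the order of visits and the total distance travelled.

Nearest-neighbour total = 56 km; route Base → P → C → Q → X → S → Base.

At Base the remaining stops are P 5, Q 8, C 11, S 12, X 13; go to P.
At P the remaining stops are C 10, Q 11, S 17, X 18; go to C.
At C the remaining stops are Q 3, X 8, S 21; go to Q.
At Q the remaining stops are X 7, S 18; go to X.
At X the remaining stops are S 19; go to S.
Return S→Base: 12.
Total = 5 + 10 + 3 + 7 + 19 + 12 = 56.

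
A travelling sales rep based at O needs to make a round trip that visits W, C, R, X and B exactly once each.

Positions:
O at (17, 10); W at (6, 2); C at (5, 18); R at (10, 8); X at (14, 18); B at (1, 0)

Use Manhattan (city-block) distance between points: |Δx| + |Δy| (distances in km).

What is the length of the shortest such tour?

There are 60 distinct closed tours to check (reversals are equivalent).
O-W-C-R-X-B-O: 19+17+15+14+31+26 = 122
O-W-C-R-B-X-O: 19+17+15+17+31+11 = 110
O-W-C-X-R-B-O: 19+17+9+14+17+26 = 102
O-W-C-X-B-R-O: 19+17+9+31+17+9 = 102
O-W-C-B-R-X-O: 19+17+22+17+14+11 = 100
O-W-C-B-X-R-O: 19+17+22+31+14+9 = 112
O-W-R-C-X-B-O: 19+10+15+9+31+26 = 110
O-W-R-C-B-X-O: 19+10+15+22+31+11 = 108
O-W-R-X-C-B-O: 19+10+14+9+22+26 = 100
O-W-R-X-B-C-O: 19+10+14+31+22+20 = 116
O-W-R-B-C-X-O: 19+10+17+22+9+11 = 88
O-W-R-B-X-C-O: 19+10+17+31+9+20 = 106
O-W-X-C-R-B-O: 19+24+9+15+17+26 = 110
O-W-X-C-B-R-O: 19+24+9+22+17+9 = 100
… (46 more)
O-R-W-B-C-X-O: 9+10+7+22+9+11 = 68  ← best
The minimum is 68.
One optimal route: O → R → W → B → C → X → O (or its reverse).

68 km — the shortest possible round trip.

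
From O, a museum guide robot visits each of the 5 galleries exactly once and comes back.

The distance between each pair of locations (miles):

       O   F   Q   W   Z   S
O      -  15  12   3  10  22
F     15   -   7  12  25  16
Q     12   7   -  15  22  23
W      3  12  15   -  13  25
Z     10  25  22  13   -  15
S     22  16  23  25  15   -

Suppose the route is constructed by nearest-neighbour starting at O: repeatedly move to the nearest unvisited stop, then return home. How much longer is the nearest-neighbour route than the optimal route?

Excess over optimum: 15 miles.

O: W=3, Z=10, Q=12, F=15, S=22 ⇒ W
W: F=12, Z=13, Q=15, S=25 ⇒ F
F: Q=7, S=16, Z=25 ⇒ Q
Q: Z=22, S=23 ⇒ Z
Z: S=15 ⇒ S
NN route O → W → F → Q → Z → S → O costs 81.
Optimal: O → Q → F → S → Z → W → O costs 66 (by enumerating all 60 distinct tours).
Excess = 81 − 66 = 15.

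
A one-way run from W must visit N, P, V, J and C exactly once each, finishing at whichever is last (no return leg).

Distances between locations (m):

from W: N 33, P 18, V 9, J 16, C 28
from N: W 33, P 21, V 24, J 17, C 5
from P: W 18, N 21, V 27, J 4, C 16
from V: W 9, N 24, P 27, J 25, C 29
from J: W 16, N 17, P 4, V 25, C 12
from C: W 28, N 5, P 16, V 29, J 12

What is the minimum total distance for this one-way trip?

There are 5! = 120 possible orderings.
W→N→P→V→J→C: 33+21+27+25+12 = 118
W→N→P→V→C→J: 33+21+27+29+12 = 122
W→N→P→J→V→C: 33+21+4+25+29 = 112
W→N→P→J→C→V: 33+21+4+12+29 = 99
W→N→P→C→V→J: 33+21+16+29+25 = 124
W→N→P→C→J→V: 33+21+16+12+25 = 107
W→N→V→P→J→C: 33+24+27+4+12 = 100
W→N→V→P→C→J: 33+24+27+16+12 = 112
W→N→V→J→P→C: 33+24+25+4+16 = 102
W→N→V→J→C→P: 33+24+25+12+16 = 110
W→N→V→C→P→J: 33+24+29+16+4 = 106
W→N→V→C→J→P: 33+24+29+12+4 = 102
W→N→J→P→V→C: 33+17+4+27+29 = 110
W→N→J→P→C→V: 33+17+4+16+29 = 99
… (106 more)
W→V→N→C→J→P: 9+24+5+12+4 = 54  ← best
The minimum is 54.
One shortest path: W → V → N → C → J → P.

54 m — the minimum one-way total.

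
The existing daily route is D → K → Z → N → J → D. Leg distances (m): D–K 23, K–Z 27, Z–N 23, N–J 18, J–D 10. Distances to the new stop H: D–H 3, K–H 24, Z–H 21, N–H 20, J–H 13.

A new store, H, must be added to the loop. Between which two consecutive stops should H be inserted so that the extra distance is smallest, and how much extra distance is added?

Minimum extra distance: 4 m, inserting H between D and K.

Insertion cost between consecutive stops i–j is d(i,H) + d(H,j) − d(i,j):
  between D and K: 3 + 24 − 23 = 4
  between K and Z: 24 + 21 − 27 = 18
  between Z and N: 21 + 20 − 23 = 18
  between N and J: 20 + 13 − 18 = 15
  between J and D: 13 + 3 − 10 = 6
Cheapest insertion is between D and K, adding 4.
New total = 101 + 4 = 105.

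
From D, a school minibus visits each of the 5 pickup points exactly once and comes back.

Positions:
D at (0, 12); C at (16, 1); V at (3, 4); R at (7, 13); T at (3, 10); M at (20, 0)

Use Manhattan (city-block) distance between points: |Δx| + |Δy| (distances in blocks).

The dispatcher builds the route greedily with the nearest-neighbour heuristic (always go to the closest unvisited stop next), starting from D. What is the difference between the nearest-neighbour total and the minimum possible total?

The nearest-neighbour route is 16 blocks longer than optimal.

From D: T=5, R=8, V=11, C=27, M=32 → choose T (5).
From T: V=6, R=7, C=22, M=27 → choose V (6).
From V: R=13, C=16, M=21 → choose R (13).
From R: C=21, M=26 → choose C (21).
From C: M=5 → choose M (5).
NN route D → T → V → R → C → M → D costs 82.
Optimal: D → R → C → M → V → T → D costs 66 (by enumerating all 60 distinct tours).
Excess = 82 − 66 = 16.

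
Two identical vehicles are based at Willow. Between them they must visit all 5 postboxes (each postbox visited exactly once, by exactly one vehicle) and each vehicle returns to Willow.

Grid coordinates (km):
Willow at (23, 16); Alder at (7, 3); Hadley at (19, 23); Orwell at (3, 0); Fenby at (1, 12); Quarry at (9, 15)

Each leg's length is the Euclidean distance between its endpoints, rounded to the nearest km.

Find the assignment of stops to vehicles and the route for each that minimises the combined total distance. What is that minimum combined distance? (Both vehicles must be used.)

Minimum combined distance: 77 km.

Check every non-empty split of the stops between the two vehicles; for each half take its own optimal tour:
  {Alder} + {Hadley, Orwell, Fenby, Quarry}: 42 + 68 = 110
  {Hadley} + {Alder, Orwell, Fenby, Quarry}: 16 + 61 = 77
  {Alder, Hadley} + {Orwell, Fenby, Quarry}: 52 + 61 = 113
  {Orwell} + {Alder, Hadley, Fenby, Quarry}: 52 + 62 = 114
  {Alder, Orwell} + {Hadley, Fenby, Quarry}: 52 + 52 = 104
  {Hadley, Orwell} + {Alder, Fenby, Quarry}: 62 + 55 = 117
  … (15 splits in total)
Best: vehicle 1 Willow → Hadley → Willow = 16; vehicle 2 Willow → Alder → Orwell → Fenby → Quarry → Willow = 61; combined 77.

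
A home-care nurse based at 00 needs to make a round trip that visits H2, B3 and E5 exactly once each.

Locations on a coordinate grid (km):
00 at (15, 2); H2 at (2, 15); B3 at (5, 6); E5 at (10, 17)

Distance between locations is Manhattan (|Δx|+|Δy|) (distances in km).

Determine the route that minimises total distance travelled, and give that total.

56 km — the shortest possible round trip.

00 - H2 - B3 - E5 - 00: 26+12+16+20 = 74
00 - H2 - E5 - B3 - 00: 26+10+16+14 = 66
00 - B3 - H2 - E5 - 00: 14+12+10+20 = 56
The minimum is 56.
One optimal route: 00 → B3 → H2 → E5 → 00 (or its reverse).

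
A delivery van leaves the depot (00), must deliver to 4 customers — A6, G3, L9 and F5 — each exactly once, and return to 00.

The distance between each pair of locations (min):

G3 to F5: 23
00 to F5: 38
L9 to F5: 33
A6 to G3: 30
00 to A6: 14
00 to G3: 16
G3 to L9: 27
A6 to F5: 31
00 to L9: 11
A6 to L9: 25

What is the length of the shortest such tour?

There are 12 distinct closed tours to check (reversals are equivalent).
00-A6-G3-L9-F5-00: 14+30+27+33+38 = 142
00-A6-G3-F5-L9-00: 14+30+23+33+11 = 111
00-A6-L9-G3-F5-00: 14+25+27+23+38 = 127
00-A6-L9-F5-G3-00: 14+25+33+23+16 = 111
00-A6-F5-G3-L9-00: 14+31+23+27+11 = 106
00-A6-F5-L9-G3-00: 14+31+33+27+16 = 121
00-G3-A6-L9-F5-00: 16+30+25+33+38 = 142
00-G3-A6-F5-L9-00: 16+30+31+33+11 = 121
00-G3-L9-A6-F5-00: 16+27+25+31+38 = 137
00-G3-F5-A6-L9-00: 16+23+31+25+11 = 106
00-L9-A6-G3-F5-00: 11+25+30+23+38 = 127
00-L9-G3-A6-F5-00: 11+27+30+31+38 = 137
The minimum is 106.
One optimal route: 00 → A6 → F5 → G3 → L9 → 00 (or its reverse).

Minimum total distance: 106 min.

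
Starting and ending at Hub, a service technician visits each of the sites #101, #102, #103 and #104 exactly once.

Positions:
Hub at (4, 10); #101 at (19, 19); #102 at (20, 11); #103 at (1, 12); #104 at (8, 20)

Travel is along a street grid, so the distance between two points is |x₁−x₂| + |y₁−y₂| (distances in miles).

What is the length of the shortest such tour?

With 4 stops there are 4!/2 = 12 distinct round trips (a route and its reverse cost the same).
Hub→#101→#102→#103→#104→Hub: 24+9+20+15+14 = 82
Hub→#101→#102→#104→#103→Hub: 24+9+21+15+5 = 74
Hub→#101→#103→#102→#104→Hub: 24+25+20+21+14 = 104
Hub→#101→#103→#104→#102→Hub: 24+25+15+21+17 = 102
Hub→#101→#104→#102→#103→Hub: 24+12+21+20+5 = 82
Hub→#101→#104→#103→#102→Hub: 24+12+15+20+17 = 88
Hub→#102→#101→#103→#104→Hub: 17+9+25+15+14 = 80
Hub→#102→#101→#104→#103→Hub: 17+9+12+15+5 = 58
Hub→#102→#103→#101→#104→Hub: 17+20+25+12+14 = 88
Hub→#102→#104→#101→#103→Hub: 17+21+12+25+5 = 80
Hub→#103→#101→#102→#104→Hub: 5+25+9+21+14 = 74
Hub→#103→#102→#101→#104→Hub: 5+20+9+12+14 = 60
The minimum is 58.
One optimal route: Hub → #102 → #101 → #104 → #103 → Hub (or its reverse).

58 miles — the shortest possible round trip.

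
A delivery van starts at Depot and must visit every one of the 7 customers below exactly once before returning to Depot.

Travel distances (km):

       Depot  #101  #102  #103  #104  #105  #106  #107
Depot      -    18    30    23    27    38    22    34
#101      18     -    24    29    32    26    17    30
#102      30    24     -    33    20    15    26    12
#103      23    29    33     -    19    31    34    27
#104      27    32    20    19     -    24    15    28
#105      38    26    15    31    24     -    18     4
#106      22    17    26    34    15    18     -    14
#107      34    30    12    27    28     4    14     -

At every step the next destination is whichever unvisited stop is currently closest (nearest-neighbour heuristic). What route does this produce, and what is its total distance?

130 km along Depot → #101 → #106 → #107 → #105 → #102 → #104 → #103 → Depot.

From Depot: distances to unvisited — #101=18, #106=22, #103=23, #104=27, #102=30, #107=34, #105=38. Nearest is #101 (18).
From #101: distances to unvisited — #106=17, #102=24, #105=26, #103=29, #107=30, #104=32. Nearest is #106 (17).
From #106: distances to unvisited — #107=14, #104=15, #105=18, #102=26, #103=34. Nearest is #107 (14).
From #107: distances to unvisited — #105=4, #102=12, #103=27, #104=28. Nearest is #105 (4).
From #105: distances to unvisited — #102=15, #104=24, #103=31. Nearest is #102 (15).
From #102: distances to unvisited — #104=20, #103=33. Nearest is #104 (20).
From #104: distances to unvisited — #103=19. Nearest is #103 (19).
Return #103→Depot: 23.
Total = 18 + 17 + 14 + 4 + 15 + 20 + 19 + 23 = 130.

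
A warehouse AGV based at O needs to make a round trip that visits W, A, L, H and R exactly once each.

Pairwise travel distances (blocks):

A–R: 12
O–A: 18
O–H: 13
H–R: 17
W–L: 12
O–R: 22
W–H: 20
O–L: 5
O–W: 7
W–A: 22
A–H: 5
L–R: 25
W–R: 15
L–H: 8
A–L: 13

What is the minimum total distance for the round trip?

O → W → A → L → H → R → O: 7+22+13+8+17+22 = 89
O → W → A → L → R → H → O: 7+22+13+25+17+13 = 97
O → W → A → H → L → R → O: 7+22+5+8+25+22 = 89
O → W → A → H → R → L → O: 7+22+5+17+25+5 = 81
O → W → A → R → L → H → O: 7+22+12+25+8+13 = 87
O → W → A → R → H → L → O: 7+22+12+17+8+5 = 71
O → W → L → A → H → R → O: 7+12+13+5+17+22 = 76
O → W → L → A → R → H → O: 7+12+13+12+17+13 = 74
O → W → L → H → A → R → O: 7+12+8+5+12+22 = 66
O → W → L → H → R → A → O: 7+12+8+17+12+18 = 74
O → W → L → R → A → H → O: 7+12+25+12+5+13 = 74
O → W → L → R → H → A → O: 7+12+25+17+5+18 = 84
O → W → H → A → L → R → O: 7+20+5+13+25+22 = 92
O → W → H → A → R → L → O: 7+20+5+12+25+5 = 74
… (46 more)
O → W → R → A → H → L → O: 7+15+12+5+8+5 = 52  ← best
The minimum is 52.
One optimal route: O → W → R → A → H → L → O (or its reverse).

Shortest round trip = 52 blocks.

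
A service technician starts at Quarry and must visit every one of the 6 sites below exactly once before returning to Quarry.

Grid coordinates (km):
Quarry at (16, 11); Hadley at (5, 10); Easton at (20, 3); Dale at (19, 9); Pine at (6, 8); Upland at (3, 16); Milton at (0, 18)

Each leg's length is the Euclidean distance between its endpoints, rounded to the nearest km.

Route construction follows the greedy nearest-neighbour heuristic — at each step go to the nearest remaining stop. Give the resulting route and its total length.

From Quarry: distances to unvisited — Dale=4, Easton=9, Pine=10, Hadley=11, Upland=14, Milton=17. Nearest is Dale (4).
From Dale: distances to unvisited — Easton=6, Pine=13, Hadley=14, Upland=17, Milton=21. Nearest is Easton (6).
From Easton: distances to unvisited — Pine=15, Hadley=17, Upland=21, Milton=25. Nearest is Pine (15).
From Pine: distances to unvisited — Hadley=2, Upland=9, Milton=12. Nearest is Hadley (2).
From Hadley: distances to unvisited — Upland=6, Milton=9. Nearest is Upland (6).
From Upland: distances to unvisited — Milton=4. Nearest is Milton (4).
Return Milton→Quarry: 17.
Total = 4 + 6 + 15 + 2 + 6 + 4 + 17 = 54.

Nearest-neighbour total = 54 km; route Quarry → Dale → Easton → Pine → Hadley → Upland → Milton → Quarry.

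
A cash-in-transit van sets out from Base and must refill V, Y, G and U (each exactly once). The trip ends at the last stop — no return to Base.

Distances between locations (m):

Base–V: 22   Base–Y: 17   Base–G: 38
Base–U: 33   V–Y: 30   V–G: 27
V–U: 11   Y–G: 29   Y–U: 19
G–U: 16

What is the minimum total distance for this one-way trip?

Shortest open route: 73 m.

There are 4! = 24 possible orderings.
Base→V→Y→G→U: 22+30+29+16 = 97
Base→V→Y→U→G: 22+30+19+16 = 87
Base→V→G→Y→U: 22+27+29+19 = 97
Base→V→G→U→Y: 22+27+16+19 = 84
Base→V→U→Y→G: 22+11+19+29 = 81
Base→V→U→G→Y: 22+11+16+29 = 78
Base→Y→V→G→U: 17+30+27+16 = 90
Base→Y→V→U→G: 17+30+11+16 = 74
Base→Y→G→V→U: 17+29+27+11 = 84
Base→Y→G→U→V: 17+29+16+11 = 73
Base→Y→U→V→G: 17+19+11+27 = 74
Base→Y→U→G→V: 17+19+16+27 = 79
Base→G→V→Y→U: 38+27+30+19 = 114
Base→G→V→U→Y: 38+27+11+19 = 95
… (10 more)
The minimum is 73.
One shortest path: Base → Y → G → U → V.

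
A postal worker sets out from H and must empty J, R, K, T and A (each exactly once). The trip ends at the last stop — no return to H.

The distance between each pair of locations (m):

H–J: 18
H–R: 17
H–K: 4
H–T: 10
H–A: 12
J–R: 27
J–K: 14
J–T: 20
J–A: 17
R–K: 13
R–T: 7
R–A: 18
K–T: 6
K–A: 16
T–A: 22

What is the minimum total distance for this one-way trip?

Minimum one-way distance = 52 m.

There are 5! = 120 possible orderings.
H - J - R - K - T - A: 18+27+13+6+22 = 86
H - J - R - K - A - T: 18+27+13+16+22 = 96
H - J - R - T - K - A: 18+27+7+6+16 = 74
H - J - R - T - A - K: 18+27+7+22+16 = 90
H - J - R - A - K - T: 18+27+18+16+6 = 85
H - J - R - A - T - K: 18+27+18+22+6 = 91
H - J - K - R - T - A: 18+14+13+7+22 = 74
H - J - K - R - A - T: 18+14+13+18+22 = 85
H - J - K - T - R - A: 18+14+6+7+18 = 63
H - J - K - T - A - R: 18+14+6+22+18 = 78
H - J - K - A - R - T: 18+14+16+18+7 = 73
H - J - K - A - T - R: 18+14+16+22+7 = 77
H - J - T - R - K - A: 18+20+7+13+16 = 74
H - J - T - R - A - K: 18+20+7+18+16 = 79
… (106 more)
H - K - T - R - A - J: 4+6+7+18+17 = 52  ← best
The minimum is 52.
One shortest path: H → K → T → R → A → J.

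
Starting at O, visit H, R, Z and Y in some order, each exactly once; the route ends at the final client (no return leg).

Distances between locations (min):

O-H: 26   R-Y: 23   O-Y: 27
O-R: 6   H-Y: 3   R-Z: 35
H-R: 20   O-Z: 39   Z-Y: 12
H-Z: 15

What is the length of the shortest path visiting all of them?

Minimum one-way distance = 41 min.

There are 4! = 24 possible orderings.
O → H → R → Z → Y: 26+20+35+12 = 93
O → H → R → Y → Z: 26+20+23+12 = 81
O → H → Z → R → Y: 26+15+35+23 = 99
O → H → Z → Y → R: 26+15+12+23 = 76
O → H → Y → R → Z: 26+3+23+35 = 87
O → H → Y → Z → R: 26+3+12+35 = 76
O → R → H → Z → Y: 6+20+15+12 = 53
O → R → H → Y → Z: 6+20+3+12 = 41
O → R → Z → H → Y: 6+35+15+3 = 59
O → R → Z → Y → H: 6+35+12+3 = 56
O → R → Y → H → Z: 6+23+3+15 = 47
O → R → Y → Z → H: 6+23+12+15 = 56
O → Z → H → R → Y: 39+15+20+23 = 97
O → Z → H → Y → R: 39+15+3+23 = 80
… (10 more)
The minimum is 41.
One shortest path: O → R → H → Y → Z.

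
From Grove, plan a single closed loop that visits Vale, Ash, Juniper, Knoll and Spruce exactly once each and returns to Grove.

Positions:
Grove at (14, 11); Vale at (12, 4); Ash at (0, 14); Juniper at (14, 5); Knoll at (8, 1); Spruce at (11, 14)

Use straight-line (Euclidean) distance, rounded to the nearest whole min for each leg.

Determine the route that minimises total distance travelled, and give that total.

There are 60 distinct closed tours to check (reversals are equivalent).
Grove - Vale - Ash - Juniper - Knoll - Spruce - Grove: 7+16+17+7+13+4 = 64
Grove - Vale - Ash - Juniper - Spruce - Knoll - Grove: 7+16+17+9+13+12 = 74
Grove - Vale - Ash - Knoll - Juniper - Spruce - Grove: 7+16+15+7+9+4 = 58
Grove - Vale - Ash - Knoll - Spruce - Juniper - Grove: 7+16+15+13+9+6 = 66
Grove - Vale - Ash - Spruce - Juniper - Knoll - Grove: 7+16+11+9+7+12 = 62
Grove - Vale - Ash - Spruce - Knoll - Juniper - Grove: 7+16+11+13+7+6 = 60
Grove - Vale - Juniper - Ash - Knoll - Spruce - Grove: 7+2+17+15+13+4 = 58
Grove - Vale - Juniper - Ash - Spruce - Knoll - Grove: 7+2+17+11+13+12 = 62
Grove - Vale - Juniper - Knoll - Ash - Spruce - Grove: 7+2+7+15+11+4 = 46
Grove - Vale - Juniper - Knoll - Spruce - Ash - Grove: 7+2+7+13+11+14 = 54
Grove - Vale - Juniper - Spruce - Ash - Knoll - Grove: 7+2+9+11+15+12 = 56
Grove - Vale - Juniper - Spruce - Knoll - Ash - Grove: 7+2+9+13+15+14 = 60
Grove - Vale - Knoll - Ash - Juniper - Spruce - Grove: 7+5+15+17+9+4 = 57
Grove - Vale - Knoll - Ash - Spruce - Juniper - Grove: 7+5+15+11+9+6 = 53
… (46 more)
Grove - Juniper - Vale - Knoll - Ash - Spruce - Grove: 6+2+5+15+11+4 = 43  ← best
The minimum is 43.
One optimal route: Grove → Juniper → Vale → Knoll → Ash → Spruce → Grove (or its reverse).

43 min — the shortest possible round trip.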